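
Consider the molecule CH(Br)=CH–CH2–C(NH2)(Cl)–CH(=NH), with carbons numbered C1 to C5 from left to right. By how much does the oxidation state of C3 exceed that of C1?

C3: 2C, 2H → 0 − 2 = -2
C1: 2C, 1H, 1Br → 0 − 1 + 1 = 0
Difference: -2 − (0) = -2.

-2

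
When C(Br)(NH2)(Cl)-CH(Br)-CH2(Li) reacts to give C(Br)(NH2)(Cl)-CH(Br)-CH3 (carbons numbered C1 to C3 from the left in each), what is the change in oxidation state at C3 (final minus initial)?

0

Before: C3 has 1 bond to C, 2 bonds to H, 1 bond to Li → oxidation state -3.
After: C3 has 1 bond to C, 3 bonds to H → oxidation state -3.
Δ = -3 − (-3) = 0, so no net redox change at C3.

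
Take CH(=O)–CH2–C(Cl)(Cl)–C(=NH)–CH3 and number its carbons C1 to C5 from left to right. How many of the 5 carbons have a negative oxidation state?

2

Count +1 for every bond to an atom more electronegative than carbon and −1 for every bond to one less electronegative; C–C bonds are 0. Tallying each carbon:
C1: 1C, 1H, 2O → 0 − 1 + 2 = +1
C2: 2C, 2H → 0 − 2 = -2
C3: 2C, 2Cl → 0 + 2 = +2
C4: 2C, 2N → 0 + 2 = +2
C5: 1C, 3H → 0 − 3 = -3
2 carbons (C2, C5) meet the condition.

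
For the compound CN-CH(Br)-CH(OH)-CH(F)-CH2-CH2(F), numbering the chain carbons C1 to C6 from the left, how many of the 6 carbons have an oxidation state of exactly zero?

3

Tallying each carbon's bonds:
C1: 1C, 3N → 0 + 3 = +3
C2: 2C, 1H, 1Br → 0 − 1 + 1 = 0
C3: 2C, 1H, 1O → 0 − 1 + 1 = 0
C4: 2C, 1H, 1F → 0 − 1 + 1 = 0
C5: 2C, 2H → 0 − 2 = -2
C6: 1C, 2H, 1F → 0 − 2 + 1 = -1
3 carbons (C2, C3, C4) meet the condition.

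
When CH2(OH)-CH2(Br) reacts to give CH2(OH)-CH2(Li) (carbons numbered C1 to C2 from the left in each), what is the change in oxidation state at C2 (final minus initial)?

Before: C2 has 1 bond to C, 2 bonds to H, 1 bond to Br → oxidation state -1.
After: C2 has 1 bond to C, 2 bonds to H, 1 bond to Li → oxidation state -3.
Δ = -3 − (-1) = -2, so this is a reduction at C2.

-2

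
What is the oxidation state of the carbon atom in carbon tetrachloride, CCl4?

+4

Bonds to more-electronegative neighbours contribute +1 each, bonds to H or metals contribute −1 each, and C–C bonds contribute 0.
The carbon has one bond to Cl (+1), one bond to Cl (+1), one bond to Cl (+1), one bond to Cl (+1).
Oxidation state = +1 + 1 + 1 + 1 = +4.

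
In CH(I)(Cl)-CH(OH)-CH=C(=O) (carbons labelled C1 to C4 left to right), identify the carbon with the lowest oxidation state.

C3

Tallying each carbon's bonds:
C1: 1C, 1H, 1Cl, 1I → 0 − 1 + 1 + 1 = +1
C2: 2C, 1H, 1O → 0 − 1 + 1 = 0
C3: 3C, 1H → 0 − 1 = -1
C4: 2C, 2O → 0 + 2 = +2
The most reduced carbon is C3 at -1.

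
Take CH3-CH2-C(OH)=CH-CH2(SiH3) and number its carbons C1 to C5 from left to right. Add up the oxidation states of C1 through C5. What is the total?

-8

Assign +1 per bond to O/N/halogen, −1 per bond to H or an electropositive element, and 0 per bond to carbon. Tallying each carbon:
C1: 1C, 3H → 0 − 3 = -3
C2: 2C, 2H → 0 − 2 = -2
C3: 3C, 1O → 0 + 1 = +1
C4: 3C, 1H → 0 − 1 = -1
C5: 1C, 2H, 1Si → 0 − 2 − 1 = -3
Sum = -3 − 2 + 1 − 1 − 3 = -8.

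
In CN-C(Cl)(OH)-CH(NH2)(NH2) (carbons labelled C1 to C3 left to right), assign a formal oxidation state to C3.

C3 has one bond to C (0), one bond to N (+1), one bond to H (-1), one bond to N (+1).
Oxidation state = 0 + 1 − 1 + 1 = +1.

+1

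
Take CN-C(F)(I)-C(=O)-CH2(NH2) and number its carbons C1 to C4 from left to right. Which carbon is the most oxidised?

Tallying each carbon's bonds:
C1: 1C, 3N → 0 + 3 = +3
C2: 2C, 1F, 1I → 0 + 1 + 1 = +2
C3: 2C, 2O → 0 + 2 = +2
C4: 1C, 2H, 1N → 0 − 2 + 1 = -1
The most oxidised carbon is C1 at +3.

C1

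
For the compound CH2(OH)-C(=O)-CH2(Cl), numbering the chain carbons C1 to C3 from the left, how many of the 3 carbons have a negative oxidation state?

Each bond to a more electronegative atom (O, N, halogen) counts +1, each bond to a less electronegative atom (H, metal, B, Si) counts −1, and each C–C bond counts 0. Tallying each carbon:
C1: 1C, 2H, 1O → 0 − 2 + 1 = -1
C2: 2C, 2O → 0 + 2 = +2
C3: 1C, 2H, 1Cl → 0 − 2 + 1 = -1
2 carbons (C1, C3) meet the condition.

2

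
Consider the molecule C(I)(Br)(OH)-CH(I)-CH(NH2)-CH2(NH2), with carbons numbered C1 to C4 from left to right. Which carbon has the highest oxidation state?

Each bond to a more electronegative atom (O, N, halogen) counts +1, each bond to a less electronegative atom (H, metal, B, Si) counts −1, and each C–C bond counts 0. Tallying each carbon:
C1: 1C, 1O, 1Br, 1I → 0 + 1 + 1 + 1 = +3
C2: 2C, 1H, 1I → 0 − 1 + 1 = 0
C3: 2C, 1H, 1N → 0 − 1 + 1 = 0
C4: 1C, 2H, 1N → 0 − 2 + 1 = -1
The most oxidised carbon is C1 at +3.

C1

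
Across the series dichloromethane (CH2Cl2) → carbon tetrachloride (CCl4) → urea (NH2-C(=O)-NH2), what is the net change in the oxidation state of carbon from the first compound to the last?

+4

Carbon oxidation states along the series — dichloromethane: 0, carbon tetrachloride: +4, urea: +4.
Net change = +4 − (0) = +4.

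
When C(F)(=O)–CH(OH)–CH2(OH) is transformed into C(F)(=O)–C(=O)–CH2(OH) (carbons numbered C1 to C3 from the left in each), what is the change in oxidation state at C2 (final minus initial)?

Before: C2 has 2 bonds to C, 1 bond to H, 1 bond to O → oxidation state 0.
After: C2 has 2 bonds to C, 2 bonds to O → oxidation state +2.
Δ = +2 − (0) = +2, so this is an oxidation at C2.

+2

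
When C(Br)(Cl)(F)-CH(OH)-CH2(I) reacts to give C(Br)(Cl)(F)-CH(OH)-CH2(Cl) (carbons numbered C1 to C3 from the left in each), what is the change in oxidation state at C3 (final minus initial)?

0

Before: C3 has 1 bond to C, 2 bonds to H, 1 bond to I → oxidation state -1.
After: C3 has 1 bond to C, 2 bonds to H, 1 bond to Cl → oxidation state -1.
Δ = -1 − (-1) = 0, so no net redox change at C3.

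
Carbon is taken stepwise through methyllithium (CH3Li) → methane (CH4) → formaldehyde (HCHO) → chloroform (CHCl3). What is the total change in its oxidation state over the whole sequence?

+6

Carbon oxidation states along the series — methyllithium: -4, methane: -4, formaldehyde: 0, chloroform: +2.
Net change = +2 − (-4) = +6.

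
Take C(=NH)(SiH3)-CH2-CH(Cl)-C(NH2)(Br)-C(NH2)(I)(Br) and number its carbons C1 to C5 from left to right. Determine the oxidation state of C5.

Count +1 for every bond to an atom more electronegative than carbon and −1 for every bond to one less electronegative; C–C bonds are 0.
C5 has one bond to C (0), one bond to N (+1), one bond to I (+1), one bond to Br (+1).
Oxidation state = 0 + 1 + 1 + 1 = +3.

+3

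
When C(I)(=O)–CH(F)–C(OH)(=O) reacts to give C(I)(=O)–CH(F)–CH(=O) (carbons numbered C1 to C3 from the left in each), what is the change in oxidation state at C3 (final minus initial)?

-2

Before: C3 has 1 bond to C, 3 bonds to O → oxidation state +3.
After: C3 has 1 bond to C, 1 bond to H, 2 bonds to O → oxidation state +1.
Δ = +1 − (+3) = -2, so this is a reduction at C3.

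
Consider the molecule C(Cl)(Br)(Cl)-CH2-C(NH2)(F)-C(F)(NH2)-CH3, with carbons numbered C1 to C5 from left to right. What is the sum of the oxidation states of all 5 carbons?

+2

Count +1 for every bond to an atom more electronegative than carbon and −1 for every bond to one less electronegative; C–C bonds are 0. Tallying each carbon:
C1: 1C, 2Cl, 1Br → 0 + 2 + 1 = +3
C2: 2C, 2H → 0 − 2 = -2
C3: 2C, 1N, 1F → 0 + 1 + 1 = +2
C4: 2C, 1N, 1F → 0 + 1 + 1 = +2
C5: 1C, 3H → 0 − 3 = -3
Sum = +3 − 2 + 2 + 2 − 3 = +2.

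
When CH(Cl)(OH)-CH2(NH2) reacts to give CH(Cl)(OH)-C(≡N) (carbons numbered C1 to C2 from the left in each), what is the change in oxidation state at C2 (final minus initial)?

+4

Before: C2 has 1 bond to C, 2 bonds to H, 1 bond to N → oxidation state -1.
After: C2 has 1 bond to C, 3 bonds to N → oxidation state +3.
Δ = +3 − (-1) = +4, so this is an oxidation at C2.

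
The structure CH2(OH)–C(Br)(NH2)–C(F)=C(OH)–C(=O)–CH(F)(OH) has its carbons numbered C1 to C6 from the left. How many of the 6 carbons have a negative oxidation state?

Tallying each carbon's bonds:
C1: 1C, 2H, 1O → 0 − 2 + 1 = -1
C2: 2C, 1N, 1Br → 0 + 1 + 1 = +2
C3: 3C, 1F → 0 + 1 = +1
C4: 3C, 1O → 0 + 1 = +1
C5: 2C, 2O → 0 + 2 = +2
C6: 1C, 1H, 1O, 1F → 0 − 1 + 1 + 1 = +1
1 carbon (C1) meets the condition.

1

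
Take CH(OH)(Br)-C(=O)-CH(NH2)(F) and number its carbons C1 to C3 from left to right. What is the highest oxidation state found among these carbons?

+2

Tallying each carbon's bonds:
C1: 1C, 1H, 1O, 1Br → 0 − 1 + 1 + 1 = +1
C2: 2C, 2O → 0 + 2 = +2
C3: 1C, 1H, 1N, 1F → 0 − 1 + 1 + 1 = +1
The highest value is +2.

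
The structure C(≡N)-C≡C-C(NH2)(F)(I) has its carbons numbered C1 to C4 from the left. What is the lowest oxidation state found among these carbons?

Assign +1 per bond to O/N/halogen, −1 per bond to H or an electropositive element, and 0 per bond to carbon. Tallying each carbon:
C1: 1C, 3N → 0 + 3 = +3
C2: 4C → 0 = 0
C3: 4C → 0 = 0
C4: 1C, 1N, 1F, 1I → 0 + 1 + 1 + 1 = +3
The lowest value is 0.

0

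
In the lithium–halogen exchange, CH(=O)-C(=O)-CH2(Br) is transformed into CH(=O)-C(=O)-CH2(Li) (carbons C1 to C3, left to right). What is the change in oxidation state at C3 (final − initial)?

-2

Before: C3 has 1 bond to C, 2 bonds to H, 1 bond to Br → oxidation state -1.
After: C3 has 1 bond to C, 2 bonds to H, 1 bond to Li → oxidation state -3.
Δ = -3 − (-1) = -2, so this is a reduction at C3.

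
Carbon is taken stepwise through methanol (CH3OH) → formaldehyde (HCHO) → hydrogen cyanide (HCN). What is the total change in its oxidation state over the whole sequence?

+4

Carbon oxidation states along the series — methanol: -2, formaldehyde: 0, hydrogen cyanide: +2.
Net change = +2 − (-2) = +4.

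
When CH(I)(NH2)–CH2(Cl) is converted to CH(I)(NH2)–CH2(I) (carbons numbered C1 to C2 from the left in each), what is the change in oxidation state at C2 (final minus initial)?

0

Before: C2 has 1 bond to C, 2 bonds to H, 1 bond to Cl → oxidation state -1.
After: C2 has 1 bond to C, 2 bonds to H, 1 bond to I → oxidation state -1.
Δ = -1 − (-1) = 0, so no net redox change at C2.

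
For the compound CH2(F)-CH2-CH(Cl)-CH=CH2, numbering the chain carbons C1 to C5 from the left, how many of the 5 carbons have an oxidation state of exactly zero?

1

Tallying each carbon's bonds:
C1: 1C, 2H, 1F → 0 − 2 + 1 = -1
C2: 2C, 2H → 0 − 2 = -2
C3: 2C, 1H, 1Cl → 0 − 1 + 1 = 0
C4: 3C, 1H → 0 − 1 = -1
C5: 2C, 2H → 0 − 2 = -2
1 carbon (C3) meets the condition.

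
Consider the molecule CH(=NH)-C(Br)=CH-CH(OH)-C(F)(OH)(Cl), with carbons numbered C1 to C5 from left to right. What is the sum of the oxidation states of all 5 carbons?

Tallying each carbon's bonds:
C1: 1C, 1H, 2N → 0 − 1 + 2 = +1
C2: 3C, 1Br → 0 + 1 = +1
C3: 3C, 1H → 0 − 1 = -1
C4: 2C, 1H, 1O → 0 − 1 + 1 = 0
C5: 1C, 1O, 1F, 1Cl → 0 + 1 + 1 + 1 = +3
Sum = +1 + 1 − 1 + 0 + 3 = +4.

+4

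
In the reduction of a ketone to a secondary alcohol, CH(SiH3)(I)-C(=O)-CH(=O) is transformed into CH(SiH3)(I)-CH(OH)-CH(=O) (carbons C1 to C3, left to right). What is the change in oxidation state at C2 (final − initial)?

Before: C2 has 2 bonds to C, 2 bonds to O → oxidation state +2.
After: C2 has 2 bonds to C, 1 bond to H, 1 bond to O → oxidation state 0.
Δ = 0 − (+2) = -2, so this is a reduction at C2.

-2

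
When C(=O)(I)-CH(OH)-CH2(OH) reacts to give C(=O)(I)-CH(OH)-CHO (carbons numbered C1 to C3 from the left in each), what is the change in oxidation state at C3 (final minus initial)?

+2

Before: C3 has 1 bond to C, 2 bonds to H, 1 bond to O → oxidation state -1.
After: C3 has 1 bond to C, 1 bond to H, 2 bonds to O → oxidation state +1.
Δ = +1 − (-1) = +2, so this is an oxidation at C3.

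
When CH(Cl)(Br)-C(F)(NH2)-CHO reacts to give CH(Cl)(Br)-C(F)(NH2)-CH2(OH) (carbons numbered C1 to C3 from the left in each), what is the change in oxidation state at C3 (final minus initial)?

Before: C3 has 1 bond to C, 1 bond to H, 2 bonds to O → oxidation state +1.
After: C3 has 1 bond to C, 2 bonds to H, 1 bond to O → oxidation state -1.
Δ = -1 − (+1) = -2, so this is a reduction at C3.

-2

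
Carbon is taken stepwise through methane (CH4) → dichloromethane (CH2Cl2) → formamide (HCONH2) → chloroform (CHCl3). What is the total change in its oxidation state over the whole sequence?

Carbon oxidation states along the series — methane: -4, dichloromethane: 0, formamide: +2, chloroform: +2.
Net change = +2 − (-4) = +6.

+6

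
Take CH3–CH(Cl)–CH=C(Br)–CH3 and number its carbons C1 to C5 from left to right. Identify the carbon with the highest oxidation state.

C4

Tallying each carbon's bonds:
C1: 1C, 3H → 0 − 3 = -3
C2: 2C, 1H, 1Cl → 0 − 1 + 1 = 0
C3: 3C, 1H → 0 − 1 = -1
C4: 3C, 1Br → 0 + 1 = +1
C5: 1C, 3H → 0 − 3 = -3
The most oxidised carbon is C4 at +1.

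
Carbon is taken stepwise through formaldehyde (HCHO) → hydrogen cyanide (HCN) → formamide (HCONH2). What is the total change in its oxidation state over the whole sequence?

Carbon oxidation states along the series — formaldehyde: 0, hydrogen cyanide: +2, formamide: +2.
Net change = +2 − (0) = +2.

+2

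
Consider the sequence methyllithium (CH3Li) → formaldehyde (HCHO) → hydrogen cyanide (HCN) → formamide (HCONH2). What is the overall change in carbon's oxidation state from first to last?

Carbon oxidation states along the series — methyllithium: -4, formaldehyde: 0, hydrogen cyanide: +2, formamide: +2.
Net change = +2 − (-4) = +6.

+6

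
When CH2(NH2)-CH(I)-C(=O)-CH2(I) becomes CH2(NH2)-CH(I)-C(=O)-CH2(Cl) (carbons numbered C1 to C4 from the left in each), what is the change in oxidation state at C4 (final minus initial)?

Before: C4 has 1 bond to C, 2 bonds to H, 1 bond to I → oxidation state -1.
After: C4 has 1 bond to C, 2 bonds to H, 1 bond to Cl → oxidation state -1.
Δ = -1 − (-1) = 0, so no net redox change at C4.

0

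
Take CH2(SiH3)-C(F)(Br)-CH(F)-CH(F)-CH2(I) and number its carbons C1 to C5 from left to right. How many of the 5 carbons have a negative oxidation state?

2

Bonds to more-electronegative neighbours contribute +1 each, bonds to H or metals contribute −1 each, and C–C bonds contribute 0. Tallying each carbon:
C1: 1C, 2H, 1Si → 0 − 2 − 1 = -3
C2: 2C, 1F, 1Br → 0 + 1 + 1 = +2
C3: 2C, 1H, 1F → 0 − 1 + 1 = 0
C4: 2C, 1H, 1F → 0 − 1 + 1 = 0
C5: 1C, 2H, 1I → 0 − 2 + 1 = -1
2 carbons (C1, C5) meet the condition.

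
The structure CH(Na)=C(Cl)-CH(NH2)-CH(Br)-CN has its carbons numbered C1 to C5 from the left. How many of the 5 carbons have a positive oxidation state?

2

Tallying each carbon's bonds:
C1: 2C, 1H, 1Na → 0 − 1 − 1 = -2
C2: 3C, 1Cl → 0 + 1 = +1
C3: 2C, 1H, 1N → 0 − 1 + 1 = 0
C4: 2C, 1H, 1Br → 0 − 1 + 1 = 0
C5: 1C, 3N → 0 + 3 = +3
2 carbons (C2, C5) meet the condition.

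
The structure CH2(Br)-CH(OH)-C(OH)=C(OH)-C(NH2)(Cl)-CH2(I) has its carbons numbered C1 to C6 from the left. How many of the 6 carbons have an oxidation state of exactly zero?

1

Tallying each carbon's bonds:
C1: 1C, 2H, 1Br → 0 − 2 + 1 = -1
C2: 2C, 1H, 1O → 0 − 1 + 1 = 0
C3: 3C, 1O → 0 + 1 = +1
C4: 3C, 1O → 0 + 1 = +1
C5: 2C, 1N, 1Cl → 0 + 1 + 1 = +2
C6: 1C, 2H, 1I → 0 − 2 + 1 = -1
1 carbon (C2) meets the condition.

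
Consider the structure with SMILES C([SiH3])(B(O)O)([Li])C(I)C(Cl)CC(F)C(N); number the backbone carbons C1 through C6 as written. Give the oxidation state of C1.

C1 has one bond to C (0), one bond to Si (-1), one bond to B (-1), one bond to Li (-1).
Oxidation state = 0 − 1 − 1 − 1 = -3.

-3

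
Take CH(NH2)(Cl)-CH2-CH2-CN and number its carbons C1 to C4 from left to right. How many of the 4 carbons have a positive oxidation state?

2

Each bond to a more electronegative atom (O, N, halogen) counts +1, each bond to a less electronegative atom (H, metal, B, Si) counts −1, and each C–C bond counts 0. Tallying each carbon:
C1: 1C, 1H, 1N, 1Cl → 0 − 1 + 1 + 1 = +1
C2: 2C, 2H → 0 − 2 = -2
C3: 2C, 2H → 0 − 2 = -2
C4: 1C, 3N → 0 + 3 = +3
2 carbons (C1, C4) meet the condition.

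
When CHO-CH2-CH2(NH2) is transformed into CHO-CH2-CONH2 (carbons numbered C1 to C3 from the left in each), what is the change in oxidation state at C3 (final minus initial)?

+4

Before: C3 has 1 bond to C, 2 bonds to H, 1 bond to N → oxidation state -1.
After: C3 has 1 bond to C, 2 bonds to O, 1 bond to N → oxidation state +3.
Δ = +3 − (-1) = +4, so this is an oxidation at C3.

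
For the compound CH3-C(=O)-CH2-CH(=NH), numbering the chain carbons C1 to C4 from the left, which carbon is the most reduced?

Count +1 for every bond to an atom more electronegative than carbon and −1 for every bond to one less electronegative; C–C bonds are 0. Tallying each carbon:
C1: 1C, 3H → 0 − 3 = -3
C2: 2C, 2O → 0 + 2 = +2
C3: 2C, 2H → 0 − 2 = -2
C4: 1C, 1H, 2N → 0 − 1 + 2 = +1
The most reduced carbon is C1 at -3.

C1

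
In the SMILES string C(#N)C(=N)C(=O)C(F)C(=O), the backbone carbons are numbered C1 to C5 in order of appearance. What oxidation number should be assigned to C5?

C5 has one bond to C (0), a double bond to O (2×+1 = +2), one bond to H (-1).
Oxidation state = 0 + 2 − 1 = +1.

+1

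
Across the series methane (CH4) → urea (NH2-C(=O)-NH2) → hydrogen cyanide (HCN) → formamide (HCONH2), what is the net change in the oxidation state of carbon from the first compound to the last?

+6

Carbon oxidation states along the series — methane: -4, urea: +4, hydrogen cyanide: +2, formamide: +2.
Net change = +2 − (-4) = +6.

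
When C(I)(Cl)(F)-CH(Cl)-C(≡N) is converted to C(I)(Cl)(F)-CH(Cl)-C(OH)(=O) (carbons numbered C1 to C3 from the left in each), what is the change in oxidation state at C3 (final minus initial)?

0

Before: C3 has 1 bond to C, 3 bonds to N → oxidation state +3.
After: C3 has 1 bond to C, 3 bonds to O → oxidation state +3.
Δ = +3 − (+3) = 0, so no net redox change at C3.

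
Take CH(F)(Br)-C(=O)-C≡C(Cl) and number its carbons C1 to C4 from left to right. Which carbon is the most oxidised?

C2

Each bond to a more electronegative atom (O, N, halogen) counts +1, each bond to a less electronegative atom (H, metal, B, Si) counts −1, and each C–C bond counts 0. Tallying each carbon:
C1: 1C, 1H, 1F, 1Br → 0 − 1 + 1 + 1 = +1
C2: 2C, 2O → 0 + 2 = +2
C3: 4C → 0 = 0
C4: 3C, 1Cl → 0 + 1 = +1
The most oxidised carbon is C2 at +2.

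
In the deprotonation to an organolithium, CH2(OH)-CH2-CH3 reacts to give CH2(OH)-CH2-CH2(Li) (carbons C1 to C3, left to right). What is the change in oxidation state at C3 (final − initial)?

Before: C3 has 1 bond to C, 3 bonds to H → oxidation state -3.
After: C3 has 1 bond to C, 2 bonds to H, 1 bond to Li → oxidation state -3.
Δ = -3 − (-3) = 0, so no net redox change at C3.

0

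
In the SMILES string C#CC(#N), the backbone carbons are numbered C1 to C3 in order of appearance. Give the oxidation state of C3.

+3

C3 has one bond to C (0), a triple bond to N (3×+1 = +3).
Oxidation state = 0 + 3 = +3.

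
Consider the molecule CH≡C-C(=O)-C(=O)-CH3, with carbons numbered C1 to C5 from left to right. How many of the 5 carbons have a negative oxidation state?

2

Tallying each carbon's bonds:
C1: 3C, 1H → 0 − 1 = -1
C2: 4C → 0 = 0
C3: 2C, 2O → 0 + 2 = +2
C4: 2C, 2O → 0 + 2 = +2
C5: 1C, 3H → 0 − 3 = -3
2 carbons (C1, C5) meet the condition.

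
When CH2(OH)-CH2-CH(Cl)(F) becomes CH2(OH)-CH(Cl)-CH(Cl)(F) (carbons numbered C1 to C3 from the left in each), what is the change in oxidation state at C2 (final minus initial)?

Before: C2 has 2 bonds to C, 2 bonds to H → oxidation state -2.
After: C2 has 2 bonds to C, 1 bond to H, 1 bond to Cl → oxidation state 0.
Δ = 0 − (-2) = +2, so this is an oxidation at C2.

+2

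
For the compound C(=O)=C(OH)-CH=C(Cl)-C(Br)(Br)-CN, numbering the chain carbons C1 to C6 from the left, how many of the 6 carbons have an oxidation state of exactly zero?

0

Bonds to more-electronegative neighbours contribute +1 each, bonds to H or metals contribute −1 each, and C–C bonds contribute 0. Tallying each carbon:
C1: 2C, 2O → 0 + 2 = +2
C2: 3C, 1O → 0 + 1 = +1
C3: 3C, 1H → 0 − 1 = -1
C4: 3C, 1Cl → 0 + 1 = +1
C5: 2C, 2Br → 0 + 2 = +2
C6: 1C, 3N → 0 + 3 = +3
0 carbons meet the condition.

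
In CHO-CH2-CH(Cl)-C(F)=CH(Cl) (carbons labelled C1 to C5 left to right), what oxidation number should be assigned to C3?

0

Bonds to more-electronegative neighbours contribute +1 each, bonds to H or metals contribute −1 each, and C–C bonds contribute 0.
C3 has one bond to C (0), one bond to C (0), one bond to Cl (+1), one bond to H (-1).
Oxidation state = 0 + 0 + 1 − 1 = 0.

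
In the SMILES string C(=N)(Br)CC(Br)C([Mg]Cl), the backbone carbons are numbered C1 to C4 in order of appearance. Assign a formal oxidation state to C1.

Each bond to a more electronegative atom (O, N, halogen) counts +1, each bond to a less electronegative atom (H, metal, B, Si) counts −1, and each C–C bond counts 0.
C1 has one bond to C (0), a double bond to N (2×+1 = +2), one bond to Br (+1).
Oxidation state = 0 + 2 + 1 = +3.

+3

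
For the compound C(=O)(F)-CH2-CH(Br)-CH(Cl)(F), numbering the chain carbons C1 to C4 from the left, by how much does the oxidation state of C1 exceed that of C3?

+3

C1: 1C, 2O, 1F → 0 + 2 + 1 = +3
C3: 2C, 1H, 1Br → 0 − 1 + 1 = 0
Difference: +3 − (0) = +3.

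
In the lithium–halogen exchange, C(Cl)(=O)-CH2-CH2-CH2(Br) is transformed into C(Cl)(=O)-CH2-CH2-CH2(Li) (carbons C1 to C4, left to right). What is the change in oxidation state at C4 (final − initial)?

Before: C4 has 1 bond to C, 2 bonds to H, 1 bond to Br → oxidation state -1.
After: C4 has 1 bond to C, 2 bonds to H, 1 bond to Li → oxidation state -3.
Δ = -3 − (-1) = -2, so this is a reduction at C4.

-2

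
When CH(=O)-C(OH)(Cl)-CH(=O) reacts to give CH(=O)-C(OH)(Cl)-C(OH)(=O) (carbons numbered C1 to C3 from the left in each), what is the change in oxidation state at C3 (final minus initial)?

+2

Before: C3 has 1 bond to C, 1 bond to H, 2 bonds to O → oxidation state +1.
After: C3 has 1 bond to C, 3 bonds to O → oxidation state +3.
Δ = +3 − (+1) = +2, so this is an oxidation at C3.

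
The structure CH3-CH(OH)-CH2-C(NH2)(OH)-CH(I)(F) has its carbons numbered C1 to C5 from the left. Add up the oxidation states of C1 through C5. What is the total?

-2

Tallying each carbon's bonds:
C1: 1C, 3H → 0 − 3 = -3
C2: 2C, 1H, 1O → 0 − 1 + 1 = 0
C3: 2C, 2H → 0 − 2 = -2
C4: 2C, 1O, 1N → 0 + 1 + 1 = +2
C5: 1C, 1H, 1F, 1I → 0 − 1 + 1 + 1 = +1
Sum = -3 + 0 − 2 + 2 + 1 = -2.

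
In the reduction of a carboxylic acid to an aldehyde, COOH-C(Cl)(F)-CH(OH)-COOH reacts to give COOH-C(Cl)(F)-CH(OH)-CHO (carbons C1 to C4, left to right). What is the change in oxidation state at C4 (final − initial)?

-2

Before: C4 has 1 bond to C, 3 bonds to O → oxidation state +3.
After: C4 has 1 bond to C, 1 bond to H, 2 bonds to O → oxidation state +1.
Δ = +1 − (+3) = -2, so this is a reduction at C4.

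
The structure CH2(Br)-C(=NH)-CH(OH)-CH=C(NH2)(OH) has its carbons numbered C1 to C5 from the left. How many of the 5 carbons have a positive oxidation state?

2

Bonds to more-electronegative neighbours contribute +1 each, bonds to H or metals contribute −1 each, and C–C bonds contribute 0. Tallying each carbon:
C1: 1C, 2H, 1Br → 0 − 2 + 1 = -1
C2: 2C, 2N → 0 + 2 = +2
C3: 2C, 1H, 1O → 0 − 1 + 1 = 0
C4: 3C, 1H → 0 − 1 = -1
C5: 2C, 1O, 1N → 0 + 1 + 1 = +2
2 carbons (C2, C5) meet the condition.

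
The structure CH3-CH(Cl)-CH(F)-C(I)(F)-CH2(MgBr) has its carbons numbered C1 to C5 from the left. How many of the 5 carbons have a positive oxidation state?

Tallying each carbon's bonds:
C1: 1C, 3H → 0 − 3 = -3
C2: 2C, 1H, 1Cl → 0 − 1 + 1 = 0
C3: 2C, 1H, 1F → 0 − 1 + 1 = 0
C4: 2C, 1F, 1I → 0 + 1 + 1 = +2
C5: 1C, 2H, 1Mg → 0 − 2 − 1 = -3
1 carbon (C4) meets the condition.

1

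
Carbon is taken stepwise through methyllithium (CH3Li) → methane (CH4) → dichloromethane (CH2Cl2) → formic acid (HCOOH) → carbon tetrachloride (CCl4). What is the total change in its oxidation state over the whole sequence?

Carbon oxidation states along the series — methyllithium: -4, methane: -4, dichloromethane: 0, formic acid: +2, carbon tetrachloride: +4.
Net change = +4 − (-4) = +8.

+8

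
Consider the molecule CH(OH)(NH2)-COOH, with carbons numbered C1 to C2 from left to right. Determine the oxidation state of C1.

Count +1 for every bond to an atom more electronegative than carbon and −1 for every bond to one less electronegative; C–C bonds are 0.
C1 has one bond to C (0), one bond to O (+1), one bond to N (+1), one bond to H (-1).
Oxidation state = 0 + 1 + 1 − 1 = +1.

+1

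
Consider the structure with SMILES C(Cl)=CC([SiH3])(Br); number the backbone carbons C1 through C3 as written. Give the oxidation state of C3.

Each bond to a more electronegative atom (O, N, halogen) counts +1, each bond to a less electronegative atom (H, metal, B, Si) counts −1, and each C–C bond counts 0.
C3 has one bond to C (0), one bond to H (-1), one bond to Si (-1), one bond to Br (+1).
Oxidation state = 0 − 1 − 1 + 1 = -1.

-1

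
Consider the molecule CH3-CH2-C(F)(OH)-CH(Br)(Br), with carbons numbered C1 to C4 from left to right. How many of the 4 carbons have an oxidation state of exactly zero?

Assign +1 per bond to O/N/halogen, −1 per bond to H or an electropositive element, and 0 per bond to carbon. Tallying each carbon:
C1: 1C, 3H → 0 − 3 = -3
C2: 2C, 2H → 0 − 2 = -2
C3: 2C, 1O, 1F → 0 + 1 + 1 = +2
C4: 1C, 1H, 2Br → 0 − 1 + 2 = +1
0 carbons meet the condition.

0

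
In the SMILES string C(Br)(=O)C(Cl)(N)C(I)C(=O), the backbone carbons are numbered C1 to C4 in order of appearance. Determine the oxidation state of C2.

Bonds to more-electronegative neighbours contribute +1 each, bonds to H or metals contribute −1 each, and C–C bonds contribute 0.
C2 has one bond to C (0), one bond to C (0), one bond to Cl (+1), one bond to N (+1).
Oxidation state = 0 + 0 + 1 + 1 = +2.

+2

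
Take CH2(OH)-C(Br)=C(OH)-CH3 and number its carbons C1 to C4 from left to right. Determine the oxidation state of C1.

-1

Bonds to more-electronegative neighbours contribute +1 each, bonds to H or metals contribute −1 each, and C–C bonds contribute 0.
C1 has one bond to C (0), one bond to H (-1), one bond to H (-1), one bond to O (+1).
Oxidation state = 0 − 1 − 1 + 1 = -1.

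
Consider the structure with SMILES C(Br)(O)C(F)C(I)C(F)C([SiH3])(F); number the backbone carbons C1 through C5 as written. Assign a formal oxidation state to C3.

0

C3 has one bond to C (0), one bond to C (0), one bond to I (+1), one bond to H (-1).
Oxidation state = 0 + 0 + 1 − 1 = 0.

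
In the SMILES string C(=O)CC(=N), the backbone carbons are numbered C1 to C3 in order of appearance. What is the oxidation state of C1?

+1

C1 has one bond to C (0), one bond to H (-1), a double bond to O (2×+1 = +2).
Oxidation state = 0 − 1 + 2 = +1.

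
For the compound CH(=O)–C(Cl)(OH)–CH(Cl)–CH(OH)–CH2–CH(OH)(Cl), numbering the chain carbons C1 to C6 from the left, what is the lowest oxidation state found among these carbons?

Tallying each carbon's bonds:
C1: 1C, 1H, 2O → 0 − 1 + 2 = +1
C2: 2C, 1O, 1Cl → 0 + 1 + 1 = +2
C3: 2C, 1H, 1Cl → 0 − 1 + 1 = 0
C4: 2C, 1H, 1O → 0 − 1 + 1 = 0
C5: 2C, 2H → 0 − 2 = -2
C6: 1C, 1H, 1O, 1Cl → 0 − 1 + 1 + 1 = +1
The lowest value is -2.

-2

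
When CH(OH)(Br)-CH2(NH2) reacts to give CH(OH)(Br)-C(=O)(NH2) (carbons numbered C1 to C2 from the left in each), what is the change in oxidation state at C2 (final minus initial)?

+4

Before: C2 has 1 bond to C, 2 bonds to H, 1 bond to N → oxidation state -1.
After: C2 has 1 bond to C, 2 bonds to O, 1 bond to N → oxidation state +3.
Δ = +3 − (-1) = +4, so this is an oxidation at C2.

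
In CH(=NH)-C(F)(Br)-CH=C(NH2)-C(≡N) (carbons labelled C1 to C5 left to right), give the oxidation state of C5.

Count +1 for every bond to an atom more electronegative than carbon and −1 for every bond to one less electronegative; C–C bonds are 0.
C5 has one bond to C (0), a triple bond to N (3×+1 = +3).
Oxidation state = 0 + 3 = +3.

+3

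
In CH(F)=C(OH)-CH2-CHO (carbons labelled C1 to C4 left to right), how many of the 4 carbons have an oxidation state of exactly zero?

Tallying each carbon's bonds:
C1: 2C, 1H, 1F → 0 − 1 + 1 = 0
C2: 3C, 1O → 0 + 1 = +1
C3: 2C, 2H → 0 − 2 = -2
C4: 1C, 1H, 2O → 0 − 1 + 2 = +1
1 carbon (C1) meets the condition.

1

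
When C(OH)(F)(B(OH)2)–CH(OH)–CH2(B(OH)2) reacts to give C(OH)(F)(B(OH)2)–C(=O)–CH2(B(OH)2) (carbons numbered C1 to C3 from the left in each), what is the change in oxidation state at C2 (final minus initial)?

Before: C2 has 2 bonds to C, 1 bond to H, 1 bond to O → oxidation state 0.
After: C2 has 2 bonds to C, 2 bonds to O → oxidation state +2.
Δ = +2 − (0) = +2, so this is an oxidation at C2.

+2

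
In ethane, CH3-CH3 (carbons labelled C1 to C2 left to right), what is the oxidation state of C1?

-3

Count +1 for every bond to an atom more electronegative than carbon and −1 for every bond to one less electronegative; C–C bonds are 0.
C1 has one bond to H (-1), one bond to H (-1), one bond to H (-1), one bond to C (0).
Oxidation state = -1 − 1 − 1 + 0 = -3.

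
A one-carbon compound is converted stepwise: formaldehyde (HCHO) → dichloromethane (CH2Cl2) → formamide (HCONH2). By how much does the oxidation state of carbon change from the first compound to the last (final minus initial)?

Carbon oxidation states along the series — formaldehyde: 0, dichloromethane: 0, formamide: +2.
Net change = +2 − (0) = +2.

+2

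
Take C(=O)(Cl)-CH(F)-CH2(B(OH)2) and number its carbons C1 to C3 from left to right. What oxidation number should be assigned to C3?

-3

Assign +1 per bond to O/N/halogen, −1 per bond to H or an electropositive element, and 0 per bond to carbon.
C3 has one bond to C (0), one bond to H (-1), one bond to H (-1), one bond to B (-1).
Oxidation state = 0 − 1 − 1 − 1 = -3.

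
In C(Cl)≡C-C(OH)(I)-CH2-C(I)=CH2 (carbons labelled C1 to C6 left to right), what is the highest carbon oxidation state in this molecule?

Tallying each carbon's bonds:
C1: 3C, 1Cl → 0 + 1 = +1
C2: 4C → 0 = 0
C3: 2C, 1O, 1I → 0 + 1 + 1 = +2
C4: 2C, 2H → 0 − 2 = -2
C5: 3C, 1I → 0 + 1 = +1
C6: 2C, 2H → 0 − 2 = -2
The highest value is +2.

+2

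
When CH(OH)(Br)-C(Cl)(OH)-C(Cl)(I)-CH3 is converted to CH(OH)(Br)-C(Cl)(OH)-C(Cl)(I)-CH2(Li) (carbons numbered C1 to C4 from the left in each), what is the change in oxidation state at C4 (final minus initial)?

0

Before: C4 has 1 bond to C, 3 bonds to H → oxidation state -3.
After: C4 has 1 bond to C, 2 bonds to H, 1 bond to Li → oxidation state -3.
Δ = -3 − (-3) = 0, so no net redox change at C4.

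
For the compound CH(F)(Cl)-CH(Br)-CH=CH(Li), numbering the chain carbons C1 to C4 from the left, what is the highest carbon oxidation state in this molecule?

Tallying each carbon's bonds:
C1: 1C, 1H, 1F, 1Cl → 0 − 1 + 1 + 1 = +1
C2: 2C, 1H, 1Br → 0 − 1 + 1 = 0
C3: 3C, 1H → 0 − 1 = -1
C4: 2C, 1H, 1Li → 0 − 1 − 1 = -2
The highest value is +1.

+1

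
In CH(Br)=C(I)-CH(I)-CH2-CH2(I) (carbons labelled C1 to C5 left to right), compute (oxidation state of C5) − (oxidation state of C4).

C5: 1C, 2H, 1I → 0 − 2 + 1 = -1
C4: 2C, 2H → 0 − 2 = -2
Difference: -1 − (-2) = +1.

+1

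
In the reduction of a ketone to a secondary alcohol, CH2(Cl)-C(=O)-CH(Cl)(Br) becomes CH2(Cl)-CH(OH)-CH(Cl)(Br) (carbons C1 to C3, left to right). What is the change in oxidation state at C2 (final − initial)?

-2

Before: C2 has 2 bonds to C, 2 bonds to O → oxidation state +2.
After: C2 has 2 bonds to C, 1 bond to H, 1 bond to O → oxidation state 0.
Δ = 0 − (+2) = -2, so this is a reduction at C2.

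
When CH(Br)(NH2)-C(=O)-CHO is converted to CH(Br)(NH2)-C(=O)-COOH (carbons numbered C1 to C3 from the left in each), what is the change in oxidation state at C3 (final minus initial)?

+2

Before: C3 has 1 bond to C, 1 bond to H, 2 bonds to O → oxidation state +1.
After: C3 has 1 bond to C, 3 bonds to O → oxidation state +3.
Δ = +3 − (+1) = +2, so this is an oxidation at C3.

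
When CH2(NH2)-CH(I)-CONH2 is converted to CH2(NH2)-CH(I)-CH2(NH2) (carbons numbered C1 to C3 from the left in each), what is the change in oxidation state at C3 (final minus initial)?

Before: C3 has 1 bond to C, 2 bonds to O, 1 bond to N → oxidation state +3.
After: C3 has 1 bond to C, 2 bonds to H, 1 bond to N → oxidation state -1.
Δ = -1 − (+3) = -4, so this is a reduction at C3.

-4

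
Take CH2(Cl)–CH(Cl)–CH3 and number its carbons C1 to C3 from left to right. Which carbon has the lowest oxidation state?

Tallying each carbon's bonds:
C1: 1C, 2H, 1Cl → 0 − 2 + 1 = -1
C2: 2C, 1H, 1Cl → 0 − 1 + 1 = 0
C3: 1C, 3H → 0 − 3 = -3
The most reduced carbon is C3 at -3.

C3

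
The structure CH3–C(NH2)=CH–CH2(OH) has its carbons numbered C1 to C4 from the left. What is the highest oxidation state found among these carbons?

+1

Count +1 for every bond to an atom more electronegative than carbon and −1 for every bond to one less electronegative; C–C bonds are 0. Tallying each carbon:
C1: 1C, 3H → 0 − 3 = -3
C2: 3C, 1N → 0 + 1 = +1
C3: 3C, 1H → 0 − 1 = -1
C4: 1C, 2H, 1O → 0 − 2 + 1 = -1
The highest value is +1.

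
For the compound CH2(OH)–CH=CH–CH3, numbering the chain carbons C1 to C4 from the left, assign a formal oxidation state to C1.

-1

C1 has one bond to C (0), one bond to O (+1), one bond to H (-1), one bond to H (-1).
Oxidation state = 0 + 1 − 1 − 1 = -1.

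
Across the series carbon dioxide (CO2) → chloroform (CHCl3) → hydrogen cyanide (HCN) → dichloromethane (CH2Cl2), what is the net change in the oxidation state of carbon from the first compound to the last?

-4

Carbon oxidation states along the series — carbon dioxide: +4, chloroform: +2, hydrogen cyanide: +2, dichloromethane: 0.
Net change = 0 − (+4) = -4.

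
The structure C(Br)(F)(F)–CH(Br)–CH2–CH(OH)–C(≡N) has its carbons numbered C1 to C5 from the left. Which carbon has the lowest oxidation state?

Tallying each carbon's bonds:
C1: 1C, 2F, 1Br → 0 + 2 + 1 = +3
C2: 2C, 1H, 1Br → 0 − 1 + 1 = 0
C3: 2C, 2H → 0 − 2 = -2
C4: 2C, 1H, 1O → 0 − 1 + 1 = 0
C5: 1C, 3N → 0 + 3 = +3
The most reduced carbon is C3 at -2.

C3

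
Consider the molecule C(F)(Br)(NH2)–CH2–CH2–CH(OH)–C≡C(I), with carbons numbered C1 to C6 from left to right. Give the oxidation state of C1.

Assign +1 per bond to O/N/halogen, −1 per bond to H or an electropositive element, and 0 per bond to carbon.
C1 has one bond to C (0), one bond to F (+1), one bond to Br (+1), one bond to N (+1).
Oxidation state = 0 + 1 + 1 + 1 = +3.

+3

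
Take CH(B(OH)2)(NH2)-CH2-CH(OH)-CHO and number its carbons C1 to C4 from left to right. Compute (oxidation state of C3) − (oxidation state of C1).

C3: 2C, 1H, 1O → 0 − 1 + 1 = 0
C1: 1C, 1H, 1N, 1B → 0 − 1 + 1 − 1 = -1
Difference: 0 − (-1) = +1.

+1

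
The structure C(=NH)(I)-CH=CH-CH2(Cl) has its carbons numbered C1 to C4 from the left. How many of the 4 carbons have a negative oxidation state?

Count +1 for every bond to an atom more electronegative than carbon and −1 for every bond to one less electronegative; C–C bonds are 0. Tallying each carbon:
C1: 1C, 2N, 1I → 0 + 2 + 1 = +3
C2: 3C, 1H → 0 − 1 = -1
C3: 3C, 1H → 0 − 1 = -1
C4: 1C, 2H, 1Cl → 0 − 2 + 1 = -1
3 carbons (C2, C3, C4) meet the condition.

3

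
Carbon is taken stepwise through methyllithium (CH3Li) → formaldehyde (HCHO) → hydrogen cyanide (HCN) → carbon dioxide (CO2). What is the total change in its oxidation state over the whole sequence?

+8

Carbon oxidation states along the series — methyllithium: -4, formaldehyde: 0, hydrogen cyanide: +2, carbon dioxide: +4.
Net change = +4 − (-4) = +8.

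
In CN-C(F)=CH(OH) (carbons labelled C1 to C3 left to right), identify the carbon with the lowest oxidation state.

Tallying each carbon's bonds:
C1: 1C, 3N → 0 + 3 = +3
C2: 3C, 1F → 0 + 1 = +1
C3: 2C, 1H, 1O → 0 − 1 + 1 = 0
The most reduced carbon is C3 at 0.

C3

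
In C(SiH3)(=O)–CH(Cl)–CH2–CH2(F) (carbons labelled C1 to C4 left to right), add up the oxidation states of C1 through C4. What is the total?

-2

Count +1 for every bond to an atom more electronegative than carbon and −1 for every bond to one less electronegative; C–C bonds are 0. Tallying each carbon:
C1: 1C, 2O, 1Si → 0 + 2 − 1 = +1
C2: 2C, 1H, 1Cl → 0 − 1 + 1 = 0
C3: 2C, 2H → 0 − 2 = -2
C4: 1C, 2H, 1F → 0 − 2 + 1 = -1
Sum = +1 + 0 − 2 − 1 = -2.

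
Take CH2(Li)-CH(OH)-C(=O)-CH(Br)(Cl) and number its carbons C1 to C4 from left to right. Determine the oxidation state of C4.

C4 has one bond to C (0), one bond to Br (+1), one bond to Cl (+1), one bond to H (-1).
Oxidation state = 0 + 1 + 1 − 1 = +1.

+1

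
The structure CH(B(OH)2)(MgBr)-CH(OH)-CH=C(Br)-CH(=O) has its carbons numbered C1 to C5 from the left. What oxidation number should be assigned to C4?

C4 has a double bond to C (2×0 = 0), one bond to C (0), one bond to Br (+1).
Oxidation state = 0 + 0 + 1 = +1.

+1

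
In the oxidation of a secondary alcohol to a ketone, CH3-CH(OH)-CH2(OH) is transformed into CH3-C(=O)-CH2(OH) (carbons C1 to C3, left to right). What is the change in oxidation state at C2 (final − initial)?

+2

Before: C2 has 2 bonds to C, 1 bond to H, 1 bond to O → oxidation state 0.
After: C2 has 2 bonds to C, 2 bonds to O → oxidation state +2.
Δ = +2 − (0) = +2, so this is an oxidation at C2.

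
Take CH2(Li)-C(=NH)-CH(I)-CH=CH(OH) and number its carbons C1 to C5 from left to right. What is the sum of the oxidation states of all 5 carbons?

Tallying each carbon's bonds:
C1: 1C, 2H, 1Li → 0 − 2 − 1 = -3
C2: 2C, 2N → 0 + 2 = +2
C3: 2C, 1H, 1I → 0 − 1 + 1 = 0
C4: 3C, 1H → 0 − 1 = -1
C5: 2C, 1H, 1O → 0 − 1 + 1 = 0
Sum = -3 + 2 + 0 − 1 + 0 = -2.

-2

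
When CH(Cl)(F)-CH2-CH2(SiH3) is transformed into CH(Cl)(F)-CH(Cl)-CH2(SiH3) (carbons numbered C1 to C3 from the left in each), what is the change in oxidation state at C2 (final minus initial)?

+2

Before: C2 has 2 bonds to C, 2 bonds to H → oxidation state -2.
After: C2 has 2 bonds to C, 1 bond to H, 1 bond to Cl → oxidation state 0.
Δ = 0 − (-2) = +2, so this is an oxidation at C2.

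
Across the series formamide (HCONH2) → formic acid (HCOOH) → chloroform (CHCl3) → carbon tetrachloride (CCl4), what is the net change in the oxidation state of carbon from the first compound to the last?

Carbon oxidation states along the series — formamide: +2, formic acid: +2, chloroform: +2, carbon tetrachloride: +4.
Net change = +4 − (+2) = +2.

+2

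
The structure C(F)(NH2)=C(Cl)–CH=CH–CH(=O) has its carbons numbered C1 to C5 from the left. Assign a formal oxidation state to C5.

C5 has one bond to C (0), a double bond to O (2×+1 = +2), one bond to H (-1).
Oxidation state = 0 + 2 − 1 = +1.

+1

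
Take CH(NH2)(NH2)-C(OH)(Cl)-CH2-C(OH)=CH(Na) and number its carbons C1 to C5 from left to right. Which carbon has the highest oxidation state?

C2

Tallying each carbon's bonds:
C1: 1C, 1H, 2N → 0 − 1 + 2 = +1
C2: 2C, 1O, 1Cl → 0 + 1 + 1 = +2
C3: 2C, 2H → 0 − 2 = -2
C4: 3C, 1O → 0 + 1 = +1
C5: 2C, 1H, 1Na → 0 − 1 − 1 = -2
The most oxidised carbon is C2 at +2.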